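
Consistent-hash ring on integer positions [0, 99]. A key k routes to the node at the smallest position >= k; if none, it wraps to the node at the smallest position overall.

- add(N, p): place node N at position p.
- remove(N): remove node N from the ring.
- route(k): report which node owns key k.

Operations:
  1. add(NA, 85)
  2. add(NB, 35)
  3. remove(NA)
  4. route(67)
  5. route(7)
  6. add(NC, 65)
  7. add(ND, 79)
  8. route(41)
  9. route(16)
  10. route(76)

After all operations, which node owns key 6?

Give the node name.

Answer: NB

Derivation:
Op 1: add NA@85 -> ring=[85:NA]
Op 2: add NB@35 -> ring=[35:NB,85:NA]
Op 3: remove NA -> ring=[35:NB]
Op 4: route key 67: none >= 67, wrap to smallest pos 35 -> NB
Op 5: route key 7: smallest pos >= 7 is 35 -> NB
Op 6: add NC@65 -> ring=[35:NB,65:NC]
Op 7: add ND@79 -> ring=[35:NB,65:NC,79:ND]
Op 8: route key 41: smallest pos >= 41 is 65 -> NC
Op 9: route key 16: smallest pos >= 16 is 35 -> NB
Op 10: route key 76: smallest pos >= 76 is 79 -> ND
Final route key 6: smallest pos >= 6 is 35 -> NB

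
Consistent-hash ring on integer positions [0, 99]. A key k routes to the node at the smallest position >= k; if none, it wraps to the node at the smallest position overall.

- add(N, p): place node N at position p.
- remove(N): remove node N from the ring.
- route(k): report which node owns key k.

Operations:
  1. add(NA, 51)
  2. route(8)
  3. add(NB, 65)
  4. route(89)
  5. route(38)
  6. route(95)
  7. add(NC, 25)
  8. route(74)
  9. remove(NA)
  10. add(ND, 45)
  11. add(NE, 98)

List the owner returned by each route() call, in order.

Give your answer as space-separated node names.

Answer: NA NA NA NA NC

Derivation:
Op 1: add NA@51 -> ring=[51:NA]
Op 2: route key 8: smallest pos >= 8 is 51 -> NA
Op 3: add NB@65 -> ring=[51:NA,65:NB]
Op 4: route key 89: none >= 89, wrap to smallest pos 51 -> NA
Op 5: route key 38: smallest pos >= 38 is 51 -> NA
Op 6: route key 95: none >= 95, wrap to smallest pos 51 -> NA
Op 7: add NC@25 -> ring=[25:NC,51:NA,65:NB]
Op 8: route key 74: none >= 74, wrap to smallest pos 25 -> NC
Op 9: remove NA -> ring=[25:NC,65:NB]
Op 10: add ND@45 -> ring=[25:NC,45:ND,65:NB]
Op 11: add NE@98 -> ring=[25:NC,45:ND,65:NB,98:NE]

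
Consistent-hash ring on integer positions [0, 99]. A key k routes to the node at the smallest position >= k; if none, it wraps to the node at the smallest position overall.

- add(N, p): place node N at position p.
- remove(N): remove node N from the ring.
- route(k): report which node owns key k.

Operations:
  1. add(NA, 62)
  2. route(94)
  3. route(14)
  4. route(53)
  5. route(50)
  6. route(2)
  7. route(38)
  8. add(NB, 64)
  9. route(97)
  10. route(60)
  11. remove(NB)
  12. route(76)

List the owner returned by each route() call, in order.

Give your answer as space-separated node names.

Op 1: add NA@62 -> ring=[62:NA]
Op 2: route key 94: none >= 94, wrap to smallest pos 62 -> NA
Op 3: route key 14: smallest pos >= 14 is 62 -> NA
Op 4: route key 53: smallest pos >= 53 is 62 -> NA
Op 5: route key 50: smallest pos >= 50 is 62 -> NA
Op 6: route key 2: smallest pos >= 2 is 62 -> NA
Op 7: route key 38: smallest pos >= 38 is 62 -> NA
Op 8: add NB@64 -> ring=[62:NA,64:NB]
Op 9: route key 97: none >= 97, wrap to smallest pos 62 -> NA
Op 10: route key 60: smallest pos >= 60 is 62 -> NA
Op 11: remove NB -> ring=[62:NA]
Op 12: route key 76: none >= 76, wrap to smallest pos 62 -> NA

Answer: NA NA NA NA NA NA NA NA NA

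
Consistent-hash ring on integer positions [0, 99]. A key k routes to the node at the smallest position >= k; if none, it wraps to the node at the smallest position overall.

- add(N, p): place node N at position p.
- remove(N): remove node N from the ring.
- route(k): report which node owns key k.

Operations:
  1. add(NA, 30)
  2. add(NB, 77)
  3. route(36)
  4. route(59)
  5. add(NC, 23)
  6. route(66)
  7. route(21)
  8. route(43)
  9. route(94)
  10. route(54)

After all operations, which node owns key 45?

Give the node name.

Answer: NB

Derivation:
Op 1: add NA@30 -> ring=[30:NA]
Op 2: add NB@77 -> ring=[30:NA,77:NB]
Op 3: route key 36: smallest pos >= 36 is 77 -> NB
Op 4: route key 59: smallest pos >= 59 is 77 -> NB
Op 5: add NC@23 -> ring=[23:NC,30:NA,77:NB]
Op 6: route key 66: smallest pos >= 66 is 77 -> NB
Op 7: route key 21: smallest pos >= 21 is 23 -> NC
Op 8: route key 43: smallest pos >= 43 is 77 -> NB
Op 9: route key 94: none >= 94, wrap to smallest pos 23 -> NC
Op 10: route key 54: smallest pos >= 54 is 77 -> NB
Final route key 45: smallest pos >= 45 is 77 -> NB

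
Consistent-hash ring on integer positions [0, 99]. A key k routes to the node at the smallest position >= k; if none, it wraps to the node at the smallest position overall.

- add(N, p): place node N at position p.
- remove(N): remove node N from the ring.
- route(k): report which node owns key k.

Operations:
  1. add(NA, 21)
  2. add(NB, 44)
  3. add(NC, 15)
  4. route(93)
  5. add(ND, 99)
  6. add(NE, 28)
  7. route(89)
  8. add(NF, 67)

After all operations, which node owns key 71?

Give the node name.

Answer: ND

Derivation:
Op 1: add NA@21 -> ring=[21:NA]
Op 2: add NB@44 -> ring=[21:NA,44:NB]
Op 3: add NC@15 -> ring=[15:NC,21:NA,44:NB]
Op 4: route key 93: none >= 93, wrap to smallest pos 15 -> NC
Op 5: add ND@99 -> ring=[15:NC,21:NA,44:NB,99:ND]
Op 6: add NE@28 -> ring=[15:NC,21:NA,28:NE,44:NB,99:ND]
Op 7: route key 89: smallest pos >= 89 is 99 -> ND
Op 8: add NF@67 -> ring=[15:NC,21:NA,28:NE,44:NB,67:NF,99:ND]
Final route key 71: smallest pos >= 71 is 99 -> ND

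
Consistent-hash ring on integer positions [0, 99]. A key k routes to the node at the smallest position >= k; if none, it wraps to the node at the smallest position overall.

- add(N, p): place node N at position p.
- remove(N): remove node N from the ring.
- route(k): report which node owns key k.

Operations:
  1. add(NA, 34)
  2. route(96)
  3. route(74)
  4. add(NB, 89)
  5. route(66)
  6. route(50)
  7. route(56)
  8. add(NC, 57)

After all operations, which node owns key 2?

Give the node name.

Op 1: add NA@34 -> ring=[34:NA]
Op 2: route key 96: none >= 96, wrap to smallest pos 34 -> NA
Op 3: route key 74: none >= 74, wrap to smallest pos 34 -> NA
Op 4: add NB@89 -> ring=[34:NA,89:NB]
Op 5: route key 66: smallest pos >= 66 is 89 -> NB
Op 6: route key 50: smallest pos >= 50 is 89 -> NB
Op 7: route key 56: smallest pos >= 56 is 89 -> NB
Op 8: add NC@57 -> ring=[34:NA,57:NC,89:NB]
Final route key 2: smallest pos >= 2 is 34 -> NA

Answer: NA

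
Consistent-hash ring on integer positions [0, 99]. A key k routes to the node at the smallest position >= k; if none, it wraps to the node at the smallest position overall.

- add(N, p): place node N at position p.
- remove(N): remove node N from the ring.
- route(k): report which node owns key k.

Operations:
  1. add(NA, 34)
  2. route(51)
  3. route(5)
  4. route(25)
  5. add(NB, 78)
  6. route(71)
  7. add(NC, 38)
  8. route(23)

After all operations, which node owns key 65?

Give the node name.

Answer: NB

Derivation:
Op 1: add NA@34 -> ring=[34:NA]
Op 2: route key 51: none >= 51, wrap to smallest pos 34 -> NA
Op 3: route key 5: smallest pos >= 5 is 34 -> NA
Op 4: route key 25: smallest pos >= 25 is 34 -> NA
Op 5: add NB@78 -> ring=[34:NA,78:NB]
Op 6: route key 71: smallest pos >= 71 is 78 -> NB
Op 7: add NC@38 -> ring=[34:NA,38:NC,78:NB]
Op 8: route key 23: smallest pos >= 23 is 34 -> NA
Final route key 65: smallest pos >= 65 is 78 -> NB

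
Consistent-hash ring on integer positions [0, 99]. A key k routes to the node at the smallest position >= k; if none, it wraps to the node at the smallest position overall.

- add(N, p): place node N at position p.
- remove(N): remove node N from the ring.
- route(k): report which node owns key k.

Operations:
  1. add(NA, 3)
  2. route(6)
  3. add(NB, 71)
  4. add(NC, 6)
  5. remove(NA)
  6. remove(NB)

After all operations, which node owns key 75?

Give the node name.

Op 1: add NA@3 -> ring=[3:NA]
Op 2: route key 6: none >= 6, wrap to smallest pos 3 -> NA
Op 3: add NB@71 -> ring=[3:NA,71:NB]
Op 4: add NC@6 -> ring=[3:NA,6:NC,71:NB]
Op 5: remove NA -> ring=[6:NC,71:NB]
Op 6: remove NB -> ring=[6:NC]
Final route key 75: none >= 75, wrap to smallest pos 6 -> NC

Answer: NC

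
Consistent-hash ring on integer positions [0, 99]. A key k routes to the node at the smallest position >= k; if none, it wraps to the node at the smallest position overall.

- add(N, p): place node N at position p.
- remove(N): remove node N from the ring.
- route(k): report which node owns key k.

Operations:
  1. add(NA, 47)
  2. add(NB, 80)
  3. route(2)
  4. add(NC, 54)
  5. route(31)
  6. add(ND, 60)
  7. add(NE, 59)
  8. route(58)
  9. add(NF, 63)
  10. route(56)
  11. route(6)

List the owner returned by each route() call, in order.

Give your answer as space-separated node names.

Answer: NA NA NE NE NA

Derivation:
Op 1: add NA@47 -> ring=[47:NA]
Op 2: add NB@80 -> ring=[47:NA,80:NB]
Op 3: route key 2: smallest pos >= 2 is 47 -> NA
Op 4: add NC@54 -> ring=[47:NA,54:NC,80:NB]
Op 5: route key 31: smallest pos >= 31 is 47 -> NA
Op 6: add ND@60 -> ring=[47:NA,54:NC,60:ND,80:NB]
Op 7: add NE@59 -> ring=[47:NA,54:NC,59:NE,60:ND,80:NB]
Op 8: route key 58: smallest pos >= 58 is 59 -> NE
Op 9: add NF@63 -> ring=[47:NA,54:NC,59:NE,60:ND,63:NF,80:NB]
Op 10: route key 56: smallest pos >= 56 is 59 -> NE
Op 11: route key 6: smallest pos >= 6 is 47 -> NA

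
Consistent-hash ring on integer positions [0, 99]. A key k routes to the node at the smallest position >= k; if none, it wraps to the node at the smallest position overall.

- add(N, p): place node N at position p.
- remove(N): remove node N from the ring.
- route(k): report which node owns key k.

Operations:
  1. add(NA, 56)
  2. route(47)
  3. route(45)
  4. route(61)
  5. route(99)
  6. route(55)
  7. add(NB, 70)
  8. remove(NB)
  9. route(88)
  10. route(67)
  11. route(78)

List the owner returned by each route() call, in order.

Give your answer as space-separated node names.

Op 1: add NA@56 -> ring=[56:NA]
Op 2: route key 47: smallest pos >= 47 is 56 -> NA
Op 3: route key 45: smallest pos >= 45 is 56 -> NA
Op 4: route key 61: none >= 61, wrap to smallest pos 56 -> NA
Op 5: route key 99: none >= 99, wrap to smallest pos 56 -> NA
Op 6: route key 55: smallest pos >= 55 is 56 -> NA
Op 7: add NB@70 -> ring=[56:NA,70:NB]
Op 8: remove NB -> ring=[56:NA]
Op 9: route key 88: none >= 88, wrap to smallest pos 56 -> NA
Op 10: route key 67: none >= 67, wrap to smallest pos 56 -> NA
Op 11: route key 78: none >= 78, wrap to smallest pos 56 -> NA

Answer: NA NA NA NA NA NA NA NA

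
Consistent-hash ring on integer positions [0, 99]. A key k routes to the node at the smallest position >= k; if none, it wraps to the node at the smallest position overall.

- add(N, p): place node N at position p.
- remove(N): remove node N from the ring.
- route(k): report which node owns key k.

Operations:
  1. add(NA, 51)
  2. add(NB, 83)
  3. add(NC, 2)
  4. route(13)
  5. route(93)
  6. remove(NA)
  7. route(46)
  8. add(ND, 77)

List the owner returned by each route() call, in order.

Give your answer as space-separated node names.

Answer: NA NC NB

Derivation:
Op 1: add NA@51 -> ring=[51:NA]
Op 2: add NB@83 -> ring=[51:NA,83:NB]
Op 3: add NC@2 -> ring=[2:NC,51:NA,83:NB]
Op 4: route key 13: smallest pos >= 13 is 51 -> NA
Op 5: route key 93: none >= 93, wrap to smallest pos 2 -> NC
Op 6: remove NA -> ring=[2:NC,83:NB]
Op 7: route key 46: smallest pos >= 46 is 83 -> NB
Op 8: add ND@77 -> ring=[2:NC,77:ND,83:NB]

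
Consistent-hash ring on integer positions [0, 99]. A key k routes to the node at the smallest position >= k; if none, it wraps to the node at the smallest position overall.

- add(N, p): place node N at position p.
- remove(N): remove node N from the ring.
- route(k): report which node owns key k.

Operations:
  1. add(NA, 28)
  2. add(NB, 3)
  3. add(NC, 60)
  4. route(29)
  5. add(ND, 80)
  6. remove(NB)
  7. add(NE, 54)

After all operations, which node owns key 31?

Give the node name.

Op 1: add NA@28 -> ring=[28:NA]
Op 2: add NB@3 -> ring=[3:NB,28:NA]
Op 3: add NC@60 -> ring=[3:NB,28:NA,60:NC]
Op 4: route key 29: smallest pos >= 29 is 60 -> NC
Op 5: add ND@80 -> ring=[3:NB,28:NA,60:NC,80:ND]
Op 6: remove NB -> ring=[28:NA,60:NC,80:ND]
Op 7: add NE@54 -> ring=[28:NA,54:NE,60:NC,80:ND]
Final route key 31: smallest pos >= 31 is 54 -> NE

Answer: NE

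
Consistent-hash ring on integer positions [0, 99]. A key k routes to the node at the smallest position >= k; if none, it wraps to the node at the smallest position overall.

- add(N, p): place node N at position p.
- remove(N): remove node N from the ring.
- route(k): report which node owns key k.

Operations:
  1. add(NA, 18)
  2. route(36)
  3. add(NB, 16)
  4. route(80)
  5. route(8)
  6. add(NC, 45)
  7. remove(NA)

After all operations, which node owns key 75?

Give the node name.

Answer: NB

Derivation:
Op 1: add NA@18 -> ring=[18:NA]
Op 2: route key 36: none >= 36, wrap to smallest pos 18 -> NA
Op 3: add NB@16 -> ring=[16:NB,18:NA]
Op 4: route key 80: none >= 80, wrap to smallest pos 16 -> NB
Op 5: route key 8: smallest pos >= 8 is 16 -> NB
Op 6: add NC@45 -> ring=[16:NB,18:NA,45:NC]
Op 7: remove NA -> ring=[16:NB,45:NC]
Final route key 75: none >= 75, wrap to smallest pos 16 -> NB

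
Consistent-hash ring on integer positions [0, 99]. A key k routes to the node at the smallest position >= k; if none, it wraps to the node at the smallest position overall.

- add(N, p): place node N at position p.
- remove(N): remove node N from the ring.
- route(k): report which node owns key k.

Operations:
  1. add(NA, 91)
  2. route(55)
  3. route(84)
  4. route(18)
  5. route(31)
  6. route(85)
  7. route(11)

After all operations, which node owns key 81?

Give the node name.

Op 1: add NA@91 -> ring=[91:NA]
Op 2: route key 55: smallest pos >= 55 is 91 -> NA
Op 3: route key 84: smallest pos >= 84 is 91 -> NA
Op 4: route key 18: smallest pos >= 18 is 91 -> NA
Op 5: route key 31: smallest pos >= 31 is 91 -> NA
Op 6: route key 85: smallest pos >= 85 is 91 -> NA
Op 7: route key 11: smallest pos >= 11 is 91 -> NA
Final route key 81: smallest pos >= 81 is 91 -> NA

Answer: NA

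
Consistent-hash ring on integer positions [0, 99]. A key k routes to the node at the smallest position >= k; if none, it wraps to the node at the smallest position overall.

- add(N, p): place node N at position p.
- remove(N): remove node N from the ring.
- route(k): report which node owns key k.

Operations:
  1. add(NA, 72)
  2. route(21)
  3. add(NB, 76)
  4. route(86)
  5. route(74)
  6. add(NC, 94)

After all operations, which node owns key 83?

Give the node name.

Op 1: add NA@72 -> ring=[72:NA]
Op 2: route key 21: smallest pos >= 21 is 72 -> NA
Op 3: add NB@76 -> ring=[72:NA,76:NB]
Op 4: route key 86: none >= 86, wrap to smallest pos 72 -> NA
Op 5: route key 74: smallest pos >= 74 is 76 -> NB
Op 6: add NC@94 -> ring=[72:NA,76:NB,94:NC]
Final route key 83: smallest pos >= 83 is 94 -> NC

Answer: NC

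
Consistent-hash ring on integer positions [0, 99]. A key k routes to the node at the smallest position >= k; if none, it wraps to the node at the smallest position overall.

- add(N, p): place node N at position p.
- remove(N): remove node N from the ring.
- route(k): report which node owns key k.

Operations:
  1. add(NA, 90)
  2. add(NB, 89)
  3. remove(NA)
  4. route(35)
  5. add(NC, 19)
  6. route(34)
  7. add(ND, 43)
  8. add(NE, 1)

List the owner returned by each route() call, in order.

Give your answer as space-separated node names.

Answer: NB NB

Derivation:
Op 1: add NA@90 -> ring=[90:NA]
Op 2: add NB@89 -> ring=[89:NB,90:NA]
Op 3: remove NA -> ring=[89:NB]
Op 4: route key 35: smallest pos >= 35 is 89 -> NB
Op 5: add NC@19 -> ring=[19:NC,89:NB]
Op 6: route key 34: smallest pos >= 34 is 89 -> NB
Op 7: add ND@43 -> ring=[19:NC,43:ND,89:NB]
Op 8: add NE@1 -> ring=[1:NE,19:NC,43:ND,89:NB]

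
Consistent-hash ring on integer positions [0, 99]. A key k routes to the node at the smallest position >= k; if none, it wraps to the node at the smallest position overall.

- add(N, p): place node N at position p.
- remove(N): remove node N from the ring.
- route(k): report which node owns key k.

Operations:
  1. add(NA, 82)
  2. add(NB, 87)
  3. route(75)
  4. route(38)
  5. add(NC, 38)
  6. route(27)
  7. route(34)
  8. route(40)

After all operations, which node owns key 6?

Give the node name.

Op 1: add NA@82 -> ring=[82:NA]
Op 2: add NB@87 -> ring=[82:NA,87:NB]
Op 3: route key 75: smallest pos >= 75 is 82 -> NA
Op 4: route key 38: smallest pos >= 38 is 82 -> NA
Op 5: add NC@38 -> ring=[38:NC,82:NA,87:NB]
Op 6: route key 27: smallest pos >= 27 is 38 -> NC
Op 7: route key 34: smallest pos >= 34 is 38 -> NC
Op 8: route key 40: smallest pos >= 40 is 82 -> NA
Final route key 6: smallest pos >= 6 is 38 -> NC

Answer: NC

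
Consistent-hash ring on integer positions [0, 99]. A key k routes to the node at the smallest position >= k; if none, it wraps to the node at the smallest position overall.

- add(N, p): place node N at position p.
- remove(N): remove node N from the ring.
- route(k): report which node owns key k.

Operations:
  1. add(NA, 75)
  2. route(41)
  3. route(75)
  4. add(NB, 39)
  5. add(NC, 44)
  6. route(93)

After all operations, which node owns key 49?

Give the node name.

Op 1: add NA@75 -> ring=[75:NA]
Op 2: route key 41: smallest pos >= 41 is 75 -> NA
Op 3: route key 75: smallest pos >= 75 is 75 -> NA
Op 4: add NB@39 -> ring=[39:NB,75:NA]
Op 5: add NC@44 -> ring=[39:NB,44:NC,75:NA]
Op 6: route key 93: none >= 93, wrap to smallest pos 39 -> NB
Final route key 49: smallest pos >= 49 is 75 -> NA

Answer: NA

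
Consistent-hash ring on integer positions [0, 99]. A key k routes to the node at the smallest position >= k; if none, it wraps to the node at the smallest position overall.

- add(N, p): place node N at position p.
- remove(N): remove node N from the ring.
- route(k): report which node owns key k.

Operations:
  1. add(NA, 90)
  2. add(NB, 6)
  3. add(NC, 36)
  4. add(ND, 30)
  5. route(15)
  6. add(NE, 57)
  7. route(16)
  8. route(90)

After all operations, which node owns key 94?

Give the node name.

Op 1: add NA@90 -> ring=[90:NA]
Op 2: add NB@6 -> ring=[6:NB,90:NA]
Op 3: add NC@36 -> ring=[6:NB,36:NC,90:NA]
Op 4: add ND@30 -> ring=[6:NB,30:ND,36:NC,90:NA]
Op 5: route key 15: smallest pos >= 15 is 30 -> ND
Op 6: add NE@57 -> ring=[6:NB,30:ND,36:NC,57:NE,90:NA]
Op 7: route key 16: smallest pos >= 16 is 30 -> ND
Op 8: route key 90: smallest pos >= 90 is 90 -> NA
Final route key 94: none >= 94, wrap to smallest pos 6 -> NB

Answer: NB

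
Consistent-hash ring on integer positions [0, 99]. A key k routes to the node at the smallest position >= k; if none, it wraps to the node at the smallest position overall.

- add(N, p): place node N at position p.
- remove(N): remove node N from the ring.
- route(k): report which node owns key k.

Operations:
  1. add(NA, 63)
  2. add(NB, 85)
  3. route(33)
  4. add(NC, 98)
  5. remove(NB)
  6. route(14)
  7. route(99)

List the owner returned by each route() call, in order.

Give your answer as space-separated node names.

Answer: NA NA NA

Derivation:
Op 1: add NA@63 -> ring=[63:NA]
Op 2: add NB@85 -> ring=[63:NA,85:NB]
Op 3: route key 33: smallest pos >= 33 is 63 -> NA
Op 4: add NC@98 -> ring=[63:NA,85:NB,98:NC]
Op 5: remove NB -> ring=[63:NA,98:NC]
Op 6: route key 14: smallest pos >= 14 is 63 -> NA
Op 7: route key 99: none >= 99, wrap to smallest pos 63 -> NA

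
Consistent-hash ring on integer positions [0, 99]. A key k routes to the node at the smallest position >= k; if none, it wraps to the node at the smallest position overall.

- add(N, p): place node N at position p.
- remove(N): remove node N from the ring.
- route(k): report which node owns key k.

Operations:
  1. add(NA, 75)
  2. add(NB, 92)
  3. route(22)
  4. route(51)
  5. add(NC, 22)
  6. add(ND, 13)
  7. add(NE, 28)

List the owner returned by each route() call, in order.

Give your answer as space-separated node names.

Op 1: add NA@75 -> ring=[75:NA]
Op 2: add NB@92 -> ring=[75:NA,92:NB]
Op 3: route key 22: smallest pos >= 22 is 75 -> NA
Op 4: route key 51: smallest pos >= 51 is 75 -> NA
Op 5: add NC@22 -> ring=[22:NC,75:NA,92:NB]
Op 6: add ND@13 -> ring=[13:ND,22:NC,75:NA,92:NB]
Op 7: add NE@28 -> ring=[13:ND,22:NC,28:NE,75:NA,92:NB]

Answer: NA NA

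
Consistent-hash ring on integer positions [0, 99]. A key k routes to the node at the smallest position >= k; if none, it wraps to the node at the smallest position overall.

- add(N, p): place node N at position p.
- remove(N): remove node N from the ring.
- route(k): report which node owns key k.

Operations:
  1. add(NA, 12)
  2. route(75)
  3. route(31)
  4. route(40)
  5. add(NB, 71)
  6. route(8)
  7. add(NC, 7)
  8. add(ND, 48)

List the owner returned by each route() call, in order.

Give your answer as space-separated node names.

Op 1: add NA@12 -> ring=[12:NA]
Op 2: route key 75: none >= 75, wrap to smallest pos 12 -> NA
Op 3: route key 31: none >= 31, wrap to smallest pos 12 -> NA
Op 4: route key 40: none >= 40, wrap to smallest pos 12 -> NA
Op 5: add NB@71 -> ring=[12:NA,71:NB]
Op 6: route key 8: smallest pos >= 8 is 12 -> NA
Op 7: add NC@7 -> ring=[7:NC,12:NA,71:NB]
Op 8: add ND@48 -> ring=[7:NC,12:NA,48:ND,71:NB]

Answer: NA NA NA NA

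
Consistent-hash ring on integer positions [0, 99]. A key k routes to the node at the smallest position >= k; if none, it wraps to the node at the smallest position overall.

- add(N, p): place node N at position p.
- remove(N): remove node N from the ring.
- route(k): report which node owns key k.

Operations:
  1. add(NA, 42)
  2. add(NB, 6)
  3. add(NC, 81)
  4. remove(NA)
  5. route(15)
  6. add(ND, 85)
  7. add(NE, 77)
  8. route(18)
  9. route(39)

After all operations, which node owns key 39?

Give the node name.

Op 1: add NA@42 -> ring=[42:NA]
Op 2: add NB@6 -> ring=[6:NB,42:NA]
Op 3: add NC@81 -> ring=[6:NB,42:NA,81:NC]
Op 4: remove NA -> ring=[6:NB,81:NC]
Op 5: route key 15: smallest pos >= 15 is 81 -> NC
Op 6: add ND@85 -> ring=[6:NB,81:NC,85:ND]
Op 7: add NE@77 -> ring=[6:NB,77:NE,81:NC,85:ND]
Op 8: route key 18: smallest pos >= 18 is 77 -> NE
Op 9: route key 39: smallest pos >= 39 is 77 -> NE
Final route key 39: smallest pos >= 39 is 77 -> NE

Answer: NE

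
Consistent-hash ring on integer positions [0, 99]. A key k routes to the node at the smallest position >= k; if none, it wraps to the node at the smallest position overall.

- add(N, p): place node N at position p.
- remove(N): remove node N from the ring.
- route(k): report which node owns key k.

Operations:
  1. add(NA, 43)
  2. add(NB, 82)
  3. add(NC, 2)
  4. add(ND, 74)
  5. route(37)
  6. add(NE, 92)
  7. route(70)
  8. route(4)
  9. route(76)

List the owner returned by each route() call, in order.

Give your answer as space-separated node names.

Answer: NA ND NA NB

Derivation:
Op 1: add NA@43 -> ring=[43:NA]
Op 2: add NB@82 -> ring=[43:NA,82:NB]
Op 3: add NC@2 -> ring=[2:NC,43:NA,82:NB]
Op 4: add ND@74 -> ring=[2:NC,43:NA,74:ND,82:NB]
Op 5: route key 37: smallest pos >= 37 is 43 -> NA
Op 6: add NE@92 -> ring=[2:NC,43:NA,74:ND,82:NB,92:NE]
Op 7: route key 70: smallest pos >= 70 is 74 -> ND
Op 8: route key 4: smallest pos >= 4 is 43 -> NA
Op 9: route key 76: smallest pos >= 76 is 82 -> NB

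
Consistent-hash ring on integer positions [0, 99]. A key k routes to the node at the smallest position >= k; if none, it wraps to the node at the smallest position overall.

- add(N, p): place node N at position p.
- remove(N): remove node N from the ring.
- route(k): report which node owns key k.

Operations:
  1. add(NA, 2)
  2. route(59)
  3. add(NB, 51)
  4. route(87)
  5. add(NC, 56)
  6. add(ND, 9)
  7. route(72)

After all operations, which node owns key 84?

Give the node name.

Answer: NA

Derivation:
Op 1: add NA@2 -> ring=[2:NA]
Op 2: route key 59: none >= 59, wrap to smallest pos 2 -> NA
Op 3: add NB@51 -> ring=[2:NA,51:NB]
Op 4: route key 87: none >= 87, wrap to smallest pos 2 -> NA
Op 5: add NC@56 -> ring=[2:NA,51:NB,56:NC]
Op 6: add ND@9 -> ring=[2:NA,9:ND,51:NB,56:NC]
Op 7: route key 72: none >= 72, wrap to smallest pos 2 -> NA
Final route key 84: none >= 84, wrap to smallest pos 2 -> NA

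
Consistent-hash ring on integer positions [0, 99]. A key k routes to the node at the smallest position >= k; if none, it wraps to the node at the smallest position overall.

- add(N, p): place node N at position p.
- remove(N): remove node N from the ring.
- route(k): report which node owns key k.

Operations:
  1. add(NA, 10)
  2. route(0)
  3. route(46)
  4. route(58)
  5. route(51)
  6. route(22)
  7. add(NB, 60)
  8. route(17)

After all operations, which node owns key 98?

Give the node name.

Answer: NA

Derivation:
Op 1: add NA@10 -> ring=[10:NA]
Op 2: route key 0: smallest pos >= 0 is 10 -> NA
Op 3: route key 46: none >= 46, wrap to smallest pos 10 -> NA
Op 4: route key 58: none >= 58, wrap to smallest pos 10 -> NA
Op 5: route key 51: none >= 51, wrap to smallest pos 10 -> NA
Op 6: route key 22: none >= 22, wrap to smallest pos 10 -> NA
Op 7: add NB@60 -> ring=[10:NA,60:NB]
Op 8: route key 17: smallest pos >= 17 is 60 -> NB
Final route key 98: none >= 98, wrap to smallest pos 10 -> NA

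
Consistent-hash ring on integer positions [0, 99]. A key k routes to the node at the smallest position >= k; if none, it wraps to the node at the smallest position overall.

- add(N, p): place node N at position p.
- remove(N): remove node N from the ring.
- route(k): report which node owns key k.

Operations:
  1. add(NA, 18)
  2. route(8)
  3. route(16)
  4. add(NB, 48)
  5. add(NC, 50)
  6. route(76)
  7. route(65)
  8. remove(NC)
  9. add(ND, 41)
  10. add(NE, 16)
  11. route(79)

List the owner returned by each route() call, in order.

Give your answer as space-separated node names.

Op 1: add NA@18 -> ring=[18:NA]
Op 2: route key 8: smallest pos >= 8 is 18 -> NA
Op 3: route key 16: smallest pos >= 16 is 18 -> NA
Op 4: add NB@48 -> ring=[18:NA,48:NB]
Op 5: add NC@50 -> ring=[18:NA,48:NB,50:NC]
Op 6: route key 76: none >= 76, wrap to smallest pos 18 -> NA
Op 7: route key 65: none >= 65, wrap to smallest pos 18 -> NA
Op 8: remove NC -> ring=[18:NA,48:NB]
Op 9: add ND@41 -> ring=[18:NA,41:ND,48:NB]
Op 10: add NE@16 -> ring=[16:NE,18:NA,41:ND,48:NB]
Op 11: route key 79: none >= 79, wrap to smallest pos 16 -> NE

Answer: NA NA NA NA NE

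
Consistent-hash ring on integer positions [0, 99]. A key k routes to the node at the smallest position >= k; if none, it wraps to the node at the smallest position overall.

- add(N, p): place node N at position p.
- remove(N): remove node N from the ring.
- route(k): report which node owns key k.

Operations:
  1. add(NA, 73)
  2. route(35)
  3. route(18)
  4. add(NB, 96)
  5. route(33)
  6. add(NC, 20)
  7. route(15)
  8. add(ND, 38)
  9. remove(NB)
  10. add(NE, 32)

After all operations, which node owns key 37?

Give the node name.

Answer: ND

Derivation:
Op 1: add NA@73 -> ring=[73:NA]
Op 2: route key 35: smallest pos >= 35 is 73 -> NA
Op 3: route key 18: smallest pos >= 18 is 73 -> NA
Op 4: add NB@96 -> ring=[73:NA,96:NB]
Op 5: route key 33: smallest pos >= 33 is 73 -> NA
Op 6: add NC@20 -> ring=[20:NC,73:NA,96:NB]
Op 7: route key 15: smallest pos >= 15 is 20 -> NC
Op 8: add ND@38 -> ring=[20:NC,38:ND,73:NA,96:NB]
Op 9: remove NB -> ring=[20:NC,38:ND,73:NA]
Op 10: add NE@32 -> ring=[20:NC,32:NE,38:ND,73:NA]
Final route key 37: smallest pos >= 37 is 38 -> ND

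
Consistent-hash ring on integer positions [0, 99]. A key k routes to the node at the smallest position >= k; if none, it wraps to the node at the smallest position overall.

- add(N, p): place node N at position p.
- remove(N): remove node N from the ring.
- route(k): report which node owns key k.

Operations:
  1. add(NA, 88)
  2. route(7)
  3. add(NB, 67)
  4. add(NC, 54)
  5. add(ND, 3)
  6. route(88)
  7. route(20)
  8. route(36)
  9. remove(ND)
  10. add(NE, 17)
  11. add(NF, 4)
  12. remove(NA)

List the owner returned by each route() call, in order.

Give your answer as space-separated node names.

Op 1: add NA@88 -> ring=[88:NA]
Op 2: route key 7: smallest pos >= 7 is 88 -> NA
Op 3: add NB@67 -> ring=[67:NB,88:NA]
Op 4: add NC@54 -> ring=[54:NC,67:NB,88:NA]
Op 5: add ND@3 -> ring=[3:ND,54:NC,67:NB,88:NA]
Op 6: route key 88: smallest pos >= 88 is 88 -> NA
Op 7: route key 20: smallest pos >= 20 is 54 -> NC
Op 8: route key 36: smallest pos >= 36 is 54 -> NC
Op 9: remove ND -> ring=[54:NC,67:NB,88:NA]
Op 10: add NE@17 -> ring=[17:NE,54:NC,67:NB,88:NA]
Op 11: add NF@4 -> ring=[4:NF,17:NE,54:NC,67:NB,88:NA]
Op 12: remove NA -> ring=[4:NF,17:NE,54:NC,67:NB]

Answer: NA NA NC NC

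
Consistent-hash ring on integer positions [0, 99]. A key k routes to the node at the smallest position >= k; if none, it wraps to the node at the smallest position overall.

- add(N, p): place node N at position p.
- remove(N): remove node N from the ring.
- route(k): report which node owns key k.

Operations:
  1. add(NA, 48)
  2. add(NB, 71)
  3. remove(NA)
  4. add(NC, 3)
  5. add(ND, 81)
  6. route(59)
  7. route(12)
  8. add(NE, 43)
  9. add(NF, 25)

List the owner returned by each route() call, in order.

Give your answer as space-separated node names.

Op 1: add NA@48 -> ring=[48:NA]
Op 2: add NB@71 -> ring=[48:NA,71:NB]
Op 3: remove NA -> ring=[71:NB]
Op 4: add NC@3 -> ring=[3:NC,71:NB]
Op 5: add ND@81 -> ring=[3:NC,71:NB,81:ND]
Op 6: route key 59: smallest pos >= 59 is 71 -> NB
Op 7: route key 12: smallest pos >= 12 is 71 -> NB
Op 8: add NE@43 -> ring=[3:NC,43:NE,71:NB,81:ND]
Op 9: add NF@25 -> ring=[3:NC,25:NF,43:NE,71:NB,81:ND]

Answer: NB NB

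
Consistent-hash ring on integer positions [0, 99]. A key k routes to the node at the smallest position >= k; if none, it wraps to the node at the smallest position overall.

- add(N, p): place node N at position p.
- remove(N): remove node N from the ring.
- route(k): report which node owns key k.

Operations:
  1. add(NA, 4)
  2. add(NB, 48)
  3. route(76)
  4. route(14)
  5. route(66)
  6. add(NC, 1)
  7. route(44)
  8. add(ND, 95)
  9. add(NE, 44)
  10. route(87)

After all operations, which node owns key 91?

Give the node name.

Answer: ND

Derivation:
Op 1: add NA@4 -> ring=[4:NA]
Op 2: add NB@48 -> ring=[4:NA,48:NB]
Op 3: route key 76: none >= 76, wrap to smallest pos 4 -> NA
Op 4: route key 14: smallest pos >= 14 is 48 -> NB
Op 5: route key 66: none >= 66, wrap to smallest pos 4 -> NA
Op 6: add NC@1 -> ring=[1:NC,4:NA,48:NB]
Op 7: route key 44: smallest pos >= 44 is 48 -> NB
Op 8: add ND@95 -> ring=[1:NC,4:NA,48:NB,95:ND]
Op 9: add NE@44 -> ring=[1:NC,4:NA,44:NE,48:NB,95:ND]
Op 10: route key 87: smallest pos >= 87 is 95 -> ND
Final route key 91: smallest pos >= 91 is 95 -> ND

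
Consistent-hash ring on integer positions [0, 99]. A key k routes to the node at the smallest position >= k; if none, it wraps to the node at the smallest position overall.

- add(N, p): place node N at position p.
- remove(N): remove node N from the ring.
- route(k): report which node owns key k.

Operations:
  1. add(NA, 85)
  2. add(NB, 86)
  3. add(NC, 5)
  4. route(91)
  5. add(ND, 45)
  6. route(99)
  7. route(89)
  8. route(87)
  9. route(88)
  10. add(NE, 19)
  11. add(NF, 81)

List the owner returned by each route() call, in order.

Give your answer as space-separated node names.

Op 1: add NA@85 -> ring=[85:NA]
Op 2: add NB@86 -> ring=[85:NA,86:NB]
Op 3: add NC@5 -> ring=[5:NC,85:NA,86:NB]
Op 4: route key 91: none >= 91, wrap to smallest pos 5 -> NC
Op 5: add ND@45 -> ring=[5:NC,45:ND,85:NA,86:NB]
Op 6: route key 99: none >= 99, wrap to smallest pos 5 -> NC
Op 7: route key 89: none >= 89, wrap to smallest pos 5 -> NC
Op 8: route key 87: none >= 87, wrap to smallest pos 5 -> NC
Op 9: route key 88: none >= 88, wrap to smallest pos 5 -> NC
Op 10: add NE@19 -> ring=[5:NC,19:NE,45:ND,85:NA,86:NB]
Op 11: add NF@81 -> ring=[5:NC,19:NE,45:ND,81:NF,85:NA,86:NB]

Answer: NC NC NC NC NC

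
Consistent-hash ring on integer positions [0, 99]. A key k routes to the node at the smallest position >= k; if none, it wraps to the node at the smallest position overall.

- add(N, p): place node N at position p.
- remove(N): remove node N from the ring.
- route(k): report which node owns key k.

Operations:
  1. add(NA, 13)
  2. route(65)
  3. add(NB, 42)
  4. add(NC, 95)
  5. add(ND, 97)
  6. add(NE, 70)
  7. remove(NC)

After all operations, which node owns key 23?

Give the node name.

Op 1: add NA@13 -> ring=[13:NA]
Op 2: route key 65: none >= 65, wrap to smallest pos 13 -> NA
Op 3: add NB@42 -> ring=[13:NA,42:NB]
Op 4: add NC@95 -> ring=[13:NA,42:NB,95:NC]
Op 5: add ND@97 -> ring=[13:NA,42:NB,95:NC,97:ND]
Op 6: add NE@70 -> ring=[13:NA,42:NB,70:NE,95:NC,97:ND]
Op 7: remove NC -> ring=[13:NA,42:NB,70:NE,97:ND]
Final route key 23: smallest pos >= 23 is 42 -> NB

Answer: NB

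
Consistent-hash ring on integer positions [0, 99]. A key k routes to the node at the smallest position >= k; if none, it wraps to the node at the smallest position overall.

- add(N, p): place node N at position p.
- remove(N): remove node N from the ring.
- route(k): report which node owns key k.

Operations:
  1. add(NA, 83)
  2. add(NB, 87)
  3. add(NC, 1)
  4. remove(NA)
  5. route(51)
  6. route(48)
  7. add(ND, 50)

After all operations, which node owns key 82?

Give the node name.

Op 1: add NA@83 -> ring=[83:NA]
Op 2: add NB@87 -> ring=[83:NA,87:NB]
Op 3: add NC@1 -> ring=[1:NC,83:NA,87:NB]
Op 4: remove NA -> ring=[1:NC,87:NB]
Op 5: route key 51: smallest pos >= 51 is 87 -> NB
Op 6: route key 48: smallest pos >= 48 is 87 -> NB
Op 7: add ND@50 -> ring=[1:NC,50:ND,87:NB]
Final route key 82: smallest pos >= 82 is 87 -> NB

Answer: NB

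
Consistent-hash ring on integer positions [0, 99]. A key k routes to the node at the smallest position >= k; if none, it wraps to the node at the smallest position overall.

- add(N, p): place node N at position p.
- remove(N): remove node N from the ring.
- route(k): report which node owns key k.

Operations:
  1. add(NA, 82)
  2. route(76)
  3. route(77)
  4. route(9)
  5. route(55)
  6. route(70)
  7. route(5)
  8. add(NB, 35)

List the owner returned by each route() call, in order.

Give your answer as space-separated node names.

Op 1: add NA@82 -> ring=[82:NA]
Op 2: route key 76: smallest pos >= 76 is 82 -> NA
Op 3: route key 77: smallest pos >= 77 is 82 -> NA
Op 4: route key 9: smallest pos >= 9 is 82 -> NA
Op 5: route key 55: smallest pos >= 55 is 82 -> NA
Op 6: route key 70: smallest pos >= 70 is 82 -> NA
Op 7: route key 5: smallest pos >= 5 is 82 -> NA
Op 8: add NB@35 -> ring=[35:NB,82:NA]

Answer: NA NA NA NA NA NA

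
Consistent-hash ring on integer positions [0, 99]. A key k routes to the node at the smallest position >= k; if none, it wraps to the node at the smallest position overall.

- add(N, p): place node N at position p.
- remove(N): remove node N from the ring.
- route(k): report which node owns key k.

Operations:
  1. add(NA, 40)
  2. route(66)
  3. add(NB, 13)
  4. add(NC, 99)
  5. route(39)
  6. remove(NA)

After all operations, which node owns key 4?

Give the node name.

Answer: NB

Derivation:
Op 1: add NA@40 -> ring=[40:NA]
Op 2: route key 66: none >= 66, wrap to smallest pos 40 -> NA
Op 3: add NB@13 -> ring=[13:NB,40:NA]
Op 4: add NC@99 -> ring=[13:NB,40:NA,99:NC]
Op 5: route key 39: smallest pos >= 39 is 40 -> NA
Op 6: remove NA -> ring=[13:NB,99:NC]
Final route key 4: smallest pos >= 4 is 13 -> NB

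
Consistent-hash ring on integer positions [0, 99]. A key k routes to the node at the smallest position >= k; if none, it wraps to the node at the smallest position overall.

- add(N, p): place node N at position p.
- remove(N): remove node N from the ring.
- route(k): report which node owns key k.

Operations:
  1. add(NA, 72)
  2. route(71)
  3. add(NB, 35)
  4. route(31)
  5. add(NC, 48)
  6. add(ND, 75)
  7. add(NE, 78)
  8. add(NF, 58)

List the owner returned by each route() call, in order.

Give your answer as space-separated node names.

Answer: NA NB

Derivation:
Op 1: add NA@72 -> ring=[72:NA]
Op 2: route key 71: smallest pos >= 71 is 72 -> NA
Op 3: add NB@35 -> ring=[35:NB,72:NA]
Op 4: route key 31: smallest pos >= 31 is 35 -> NB
Op 5: add NC@48 -> ring=[35:NB,48:NC,72:NA]
Op 6: add ND@75 -> ring=[35:NB,48:NC,72:NA,75:ND]
Op 7: add NE@78 -> ring=[35:NB,48:NC,72:NA,75:ND,78:NE]
Op 8: add NF@58 -> ring=[35:NB,48:NC,58:NF,72:NA,75:ND,78:NE]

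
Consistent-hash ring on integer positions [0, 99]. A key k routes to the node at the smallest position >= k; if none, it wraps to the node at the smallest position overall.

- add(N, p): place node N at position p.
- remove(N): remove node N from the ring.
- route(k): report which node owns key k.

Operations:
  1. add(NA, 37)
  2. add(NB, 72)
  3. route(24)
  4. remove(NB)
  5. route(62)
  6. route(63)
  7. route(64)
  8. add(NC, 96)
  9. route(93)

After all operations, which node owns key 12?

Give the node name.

Op 1: add NA@37 -> ring=[37:NA]
Op 2: add NB@72 -> ring=[37:NA,72:NB]
Op 3: route key 24: smallest pos >= 24 is 37 -> NA
Op 4: remove NB -> ring=[37:NA]
Op 5: route key 62: none >= 62, wrap to smallest pos 37 -> NA
Op 6: route key 63: none >= 63, wrap to smallest pos 37 -> NA
Op 7: route key 64: none >= 64, wrap to smallest pos 37 -> NA
Op 8: add NC@96 -> ring=[37:NA,96:NC]
Op 9: route key 93: smallest pos >= 93 is 96 -> NC
Final route key 12: smallest pos >= 12 is 37 -> NA

Answer: NA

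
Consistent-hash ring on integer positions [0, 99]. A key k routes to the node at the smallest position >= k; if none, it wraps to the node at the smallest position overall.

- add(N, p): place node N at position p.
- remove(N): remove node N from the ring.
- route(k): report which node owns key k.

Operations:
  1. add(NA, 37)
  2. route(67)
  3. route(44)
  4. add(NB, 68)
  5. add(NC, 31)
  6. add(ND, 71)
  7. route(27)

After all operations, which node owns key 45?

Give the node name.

Op 1: add NA@37 -> ring=[37:NA]
Op 2: route key 67: none >= 67, wrap to smallest pos 37 -> NA
Op 3: route key 44: none >= 44, wrap to smallest pos 37 -> NA
Op 4: add NB@68 -> ring=[37:NA,68:NB]
Op 5: add NC@31 -> ring=[31:NC,37:NA,68:NB]
Op 6: add ND@71 -> ring=[31:NC,37:NA,68:NB,71:ND]
Op 7: route key 27: smallest pos >= 27 is 31 -> NC
Final route key 45: smallest pos >= 45 is 68 -> NB

Answer: NB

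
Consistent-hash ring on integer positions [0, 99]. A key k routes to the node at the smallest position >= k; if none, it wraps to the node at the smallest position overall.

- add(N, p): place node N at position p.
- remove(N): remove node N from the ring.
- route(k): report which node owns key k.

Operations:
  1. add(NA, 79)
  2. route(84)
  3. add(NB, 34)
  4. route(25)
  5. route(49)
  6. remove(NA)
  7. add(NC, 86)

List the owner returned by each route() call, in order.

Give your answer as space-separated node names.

Op 1: add NA@79 -> ring=[79:NA]
Op 2: route key 84: none >= 84, wrap to smallest pos 79 -> NA
Op 3: add NB@34 -> ring=[34:NB,79:NA]
Op 4: route key 25: smallest pos >= 25 is 34 -> NB
Op 5: route key 49: smallest pos >= 49 is 79 -> NA
Op 6: remove NA -> ring=[34:NB]
Op 7: add NC@86 -> ring=[34:NB,86:NC]

Answer: NA NB NA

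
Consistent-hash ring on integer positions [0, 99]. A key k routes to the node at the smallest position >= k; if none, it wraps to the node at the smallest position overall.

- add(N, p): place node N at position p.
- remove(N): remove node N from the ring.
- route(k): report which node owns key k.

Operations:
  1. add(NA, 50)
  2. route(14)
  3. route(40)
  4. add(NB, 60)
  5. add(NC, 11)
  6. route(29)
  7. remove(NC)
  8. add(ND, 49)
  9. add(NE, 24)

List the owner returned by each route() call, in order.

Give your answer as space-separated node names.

Answer: NA NA NA

Derivation:
Op 1: add NA@50 -> ring=[50:NA]
Op 2: route key 14: smallest pos >= 14 is 50 -> NA
Op 3: route key 40: smallest pos >= 40 is 50 -> NA
Op 4: add NB@60 -> ring=[50:NA,60:NB]
Op 5: add NC@11 -> ring=[11:NC,50:NA,60:NB]
Op 6: route key 29: smallest pos >= 29 is 50 -> NA
Op 7: remove NC -> ring=[50:NA,60:NB]
Op 8: add ND@49 -> ring=[49:ND,50:NA,60:NB]
Op 9: add NE@24 -> ring=[24:NE,49:ND,50:NA,60:NB]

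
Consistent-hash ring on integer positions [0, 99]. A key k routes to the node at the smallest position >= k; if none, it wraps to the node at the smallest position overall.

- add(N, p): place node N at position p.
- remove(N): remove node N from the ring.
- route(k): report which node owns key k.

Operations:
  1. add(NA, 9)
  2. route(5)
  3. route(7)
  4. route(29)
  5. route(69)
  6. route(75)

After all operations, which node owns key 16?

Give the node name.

Answer: NA

Derivation:
Op 1: add NA@9 -> ring=[9:NA]
Op 2: route key 5: smallest pos >= 5 is 9 -> NA
Op 3: route key 7: smallest pos >= 7 is 9 -> NA
Op 4: route key 29: none >= 29, wrap to smallest pos 9 -> NA
Op 5: route key 69: none >= 69, wrap to smallest pos 9 -> NA
Op 6: route key 75: none >= 75, wrap to smallest pos 9 -> NA
Final route key 16: none >= 16, wrap to smallest pos 9 -> NA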